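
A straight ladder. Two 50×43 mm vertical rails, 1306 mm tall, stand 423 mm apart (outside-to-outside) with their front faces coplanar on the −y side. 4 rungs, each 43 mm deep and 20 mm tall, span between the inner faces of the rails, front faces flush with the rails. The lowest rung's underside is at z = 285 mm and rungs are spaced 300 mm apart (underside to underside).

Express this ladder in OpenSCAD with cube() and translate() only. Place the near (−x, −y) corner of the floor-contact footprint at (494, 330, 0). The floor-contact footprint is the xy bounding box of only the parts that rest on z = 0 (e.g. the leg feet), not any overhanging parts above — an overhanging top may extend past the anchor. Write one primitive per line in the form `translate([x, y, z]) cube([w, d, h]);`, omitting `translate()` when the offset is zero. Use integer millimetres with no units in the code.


// rung span = 423 - 2*50 = 323
// rung[k] z = 285 + k*300
translate([494, 330, 0]) cube([50, 43, 1306]);
translate([867, 330, 0]) cube([50, 43, 1306]);
translate([544, 330, 285]) cube([323, 43, 20]);
translate([544, 330, 585]) cube([323, 43, 20]);
translate([544, 330, 885]) cube([323, 43, 20]);
translate([544, 330, 1185]) cube([323, 43, 20]);


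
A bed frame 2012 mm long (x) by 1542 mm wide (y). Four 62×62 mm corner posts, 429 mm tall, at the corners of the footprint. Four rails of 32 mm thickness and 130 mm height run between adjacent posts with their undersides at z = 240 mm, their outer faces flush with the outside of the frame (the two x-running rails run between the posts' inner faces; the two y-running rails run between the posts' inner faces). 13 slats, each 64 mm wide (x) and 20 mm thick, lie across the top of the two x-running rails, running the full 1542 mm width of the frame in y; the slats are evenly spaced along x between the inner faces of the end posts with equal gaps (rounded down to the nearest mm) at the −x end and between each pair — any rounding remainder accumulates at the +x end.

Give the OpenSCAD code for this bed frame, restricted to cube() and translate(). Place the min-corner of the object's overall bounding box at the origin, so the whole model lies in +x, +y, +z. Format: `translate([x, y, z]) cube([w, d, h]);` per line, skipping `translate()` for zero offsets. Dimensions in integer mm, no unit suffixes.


// slat z = rail_z + rail_h = 240 + 130 = 370
// slat gap = ⌊(1888 − 13·64) / 14⌋ = 75
cube([62, 62, 429]);
translate([0, 1480, 0]) cube([62, 62, 429]);
translate([1950, 0, 0]) cube([62, 62, 429]);
translate([1950, 1480, 0]) cube([62, 62, 429]);
translate([62, 0, 240]) cube([1888, 32, 130]);
translate([62, 1510, 240]) cube([1888, 32, 130]);
translate([0, 62, 240]) cube([32, 1418, 130]);
translate([1980, 62, 240]) cube([32, 1418, 130]);
translate([137, 0, 370]) cube([64, 1542, 20]);
translate([276, 0, 370]) cube([64, 1542, 20]);
translate([415, 0, 370]) cube([64, 1542, 20]);
translate([554, 0, 370]) cube([64, 1542, 20]);
translate([693, 0, 370]) cube([64, 1542, 20]);
translate([832, 0, 370]) cube([64, 1542, 20]);
translate([971, 0, 370]) cube([64, 1542, 20]);
translate([1110, 0, 370]) cube([64, 1542, 20]);
translate([1249, 0, 370]) cube([64, 1542, 20]);
translate([1388, 0, 370]) cube([64, 1542, 20]);
translate([1527, 0, 370]) cube([64, 1542, 20]);
translate([1666, 0, 370]) cube([64, 1542, 20]);
translate([1805, 0, 370]) cube([64, 1542, 20]);


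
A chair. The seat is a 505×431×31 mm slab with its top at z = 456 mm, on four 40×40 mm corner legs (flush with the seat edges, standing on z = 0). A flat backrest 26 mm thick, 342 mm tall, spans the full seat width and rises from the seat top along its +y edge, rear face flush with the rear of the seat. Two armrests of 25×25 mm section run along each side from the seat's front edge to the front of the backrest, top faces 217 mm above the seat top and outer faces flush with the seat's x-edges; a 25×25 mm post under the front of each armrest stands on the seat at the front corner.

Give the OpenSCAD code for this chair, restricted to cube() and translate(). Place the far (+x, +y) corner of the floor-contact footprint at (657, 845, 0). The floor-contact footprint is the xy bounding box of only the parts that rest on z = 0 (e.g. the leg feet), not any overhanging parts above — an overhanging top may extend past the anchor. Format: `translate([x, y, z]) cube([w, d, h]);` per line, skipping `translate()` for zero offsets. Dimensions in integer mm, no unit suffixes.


translate([152, 414, 425]) cube([505, 431, 31]);
translate([152, 414, 0]) cube([40, 40, 425]);
translate([617, 414, 0]) cube([40, 40, 425]);
translate([152, 805, 0]) cube([40, 40, 425]);
translate([617, 805, 0]) cube([40, 40, 425]);
translate([152, 819, 456]) cube([505, 26, 342]);
translate([152, 414, 648]) cube([25, 405, 25]);
translate([632, 414, 648]) cube([25, 405, 25]);
translate([152, 414, 456]) cube([25, 25, 192]);
translate([632, 414, 456]) cube([25, 25, 192]);


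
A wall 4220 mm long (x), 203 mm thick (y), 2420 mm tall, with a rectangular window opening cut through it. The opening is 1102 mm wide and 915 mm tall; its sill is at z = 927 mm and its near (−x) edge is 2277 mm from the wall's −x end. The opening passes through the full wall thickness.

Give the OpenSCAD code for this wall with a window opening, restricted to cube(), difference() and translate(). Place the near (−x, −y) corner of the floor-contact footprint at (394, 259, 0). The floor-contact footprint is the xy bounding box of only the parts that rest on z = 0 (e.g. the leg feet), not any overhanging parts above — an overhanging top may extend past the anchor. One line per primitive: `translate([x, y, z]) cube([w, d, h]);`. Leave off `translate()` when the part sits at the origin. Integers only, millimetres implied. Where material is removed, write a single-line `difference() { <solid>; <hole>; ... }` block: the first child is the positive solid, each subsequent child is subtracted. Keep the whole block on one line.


difference() { translate([394, 259, 0]) cube([4220, 203, 2420]); translate([2671, 259, 927]) cube([1102, 203, 915]); }


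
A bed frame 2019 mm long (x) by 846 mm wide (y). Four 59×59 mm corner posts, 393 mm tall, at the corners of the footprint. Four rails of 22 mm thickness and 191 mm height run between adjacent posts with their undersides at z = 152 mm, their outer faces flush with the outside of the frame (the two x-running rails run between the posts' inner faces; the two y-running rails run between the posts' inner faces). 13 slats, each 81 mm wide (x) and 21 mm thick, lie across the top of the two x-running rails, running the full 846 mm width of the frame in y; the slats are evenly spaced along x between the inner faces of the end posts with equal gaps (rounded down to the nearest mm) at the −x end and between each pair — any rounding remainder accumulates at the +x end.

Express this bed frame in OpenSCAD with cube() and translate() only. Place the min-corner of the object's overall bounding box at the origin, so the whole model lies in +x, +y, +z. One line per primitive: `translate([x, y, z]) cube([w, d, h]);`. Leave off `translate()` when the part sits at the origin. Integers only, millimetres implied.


cube([59, 59, 393]);
translate([0, 787, 0]) cube([59, 59, 393]);
translate([1960, 0, 0]) cube([59, 59, 393]);
translate([1960, 787, 0]) cube([59, 59, 393]);
translate([59, 0, 152]) cube([1901, 22, 191]);
translate([59, 824, 152]) cube([1901, 22, 191]);
translate([0, 59, 152]) cube([22, 728, 191]);
translate([1997, 59, 152]) cube([22, 728, 191]);
translate([119, 0, 343]) cube([81, 846, 21]);
translate([260, 0, 343]) cube([81, 846, 21]);
translate([401, 0, 343]) cube([81, 846, 21]);
translate([542, 0, 343]) cube([81, 846, 21]);
translate([683, 0, 343]) cube([81, 846, 21]);
translate([824, 0, 343]) cube([81, 846, 21]);
translate([965, 0, 343]) cube([81, 846, 21]);
translate([1106, 0, 343]) cube([81, 846, 21]);
translate([1247, 0, 343]) cube([81, 846, 21]);
translate([1388, 0, 343]) cube([81, 846, 21]);
translate([1529, 0, 343]) cube([81, 846, 21]);
translate([1670, 0, 343]) cube([81, 846, 21]);
translate([1811, 0, 343]) cube([81, 846, 21]);


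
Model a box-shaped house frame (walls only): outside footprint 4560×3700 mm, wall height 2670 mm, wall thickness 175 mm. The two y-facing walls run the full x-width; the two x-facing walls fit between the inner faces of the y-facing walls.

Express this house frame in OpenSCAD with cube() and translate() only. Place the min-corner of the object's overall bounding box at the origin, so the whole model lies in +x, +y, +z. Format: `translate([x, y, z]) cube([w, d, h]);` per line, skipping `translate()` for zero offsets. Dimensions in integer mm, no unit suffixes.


cube([4560, 175, 2670]);
translate([0, 3525, 0]) cube([4560, 175, 2670]);
translate([0, 175, 0]) cube([175, 3350, 2670]);
translate([4385, 175, 0]) cube([175, 3350, 2670]);


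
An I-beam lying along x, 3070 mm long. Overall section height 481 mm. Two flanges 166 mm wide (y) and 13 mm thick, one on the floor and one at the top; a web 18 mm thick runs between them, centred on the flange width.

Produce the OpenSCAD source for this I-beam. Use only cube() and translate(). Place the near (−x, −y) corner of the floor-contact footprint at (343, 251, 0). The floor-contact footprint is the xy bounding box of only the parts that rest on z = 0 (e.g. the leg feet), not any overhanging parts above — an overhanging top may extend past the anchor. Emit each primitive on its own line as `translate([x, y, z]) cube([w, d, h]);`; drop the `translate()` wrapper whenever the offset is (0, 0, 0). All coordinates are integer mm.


translate([343, 251, 0]) cube([3070, 166, 13]);
translate([343, 325, 13]) cube([3070, 18, 455]);
translate([343, 251, 468]) cube([3070, 166, 13]);


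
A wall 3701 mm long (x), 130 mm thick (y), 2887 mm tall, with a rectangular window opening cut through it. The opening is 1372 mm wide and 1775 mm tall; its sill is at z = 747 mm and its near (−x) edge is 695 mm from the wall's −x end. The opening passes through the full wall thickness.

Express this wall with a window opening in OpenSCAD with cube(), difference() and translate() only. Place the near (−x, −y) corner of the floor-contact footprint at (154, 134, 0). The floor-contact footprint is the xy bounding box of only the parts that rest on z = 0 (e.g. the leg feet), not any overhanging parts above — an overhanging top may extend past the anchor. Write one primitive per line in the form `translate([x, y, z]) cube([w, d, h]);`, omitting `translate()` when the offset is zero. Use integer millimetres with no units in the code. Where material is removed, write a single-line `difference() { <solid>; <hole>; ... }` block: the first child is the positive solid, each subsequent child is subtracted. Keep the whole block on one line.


difference() { translate([154, 134, 0]) cube([3701, 130, 2887]); translate([849, 134, 747]) cube([1372, 130, 1775]); }


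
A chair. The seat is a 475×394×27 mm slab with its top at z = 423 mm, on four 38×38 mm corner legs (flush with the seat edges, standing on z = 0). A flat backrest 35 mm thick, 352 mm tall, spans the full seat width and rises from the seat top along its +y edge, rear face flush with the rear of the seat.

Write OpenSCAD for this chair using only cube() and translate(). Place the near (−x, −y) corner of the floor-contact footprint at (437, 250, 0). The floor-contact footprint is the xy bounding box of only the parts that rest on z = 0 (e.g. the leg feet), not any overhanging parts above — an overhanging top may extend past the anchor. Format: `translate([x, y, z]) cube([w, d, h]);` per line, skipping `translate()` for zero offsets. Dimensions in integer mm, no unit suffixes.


// leg_h = 423 - 27 = 396
translate([437, 250, 396]) cube([475, 394, 27]);
translate([437, 250, 0]) cube([38, 38, 396]);
translate([874, 250, 0]) cube([38, 38, 396]);
translate([437, 606, 0]) cube([38, 38, 396]);
translate([874, 606, 0]) cube([38, 38, 396]);
translate([437, 609, 423]) cube([475, 35, 352]);


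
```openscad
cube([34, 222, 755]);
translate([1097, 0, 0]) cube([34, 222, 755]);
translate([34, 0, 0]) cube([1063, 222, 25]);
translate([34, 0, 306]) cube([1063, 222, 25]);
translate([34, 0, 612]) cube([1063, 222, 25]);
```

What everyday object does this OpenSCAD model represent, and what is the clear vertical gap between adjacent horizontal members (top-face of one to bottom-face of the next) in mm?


A bookshelf. The clear shelf gap is 281 mm.

Two tall side panels with 3 horizontal boards between them — a bookshelf. The first two shelf undersides are at z = 0 and z = 306; with shelf thickness 25, the clear gap is 306 − 0 − 25 = 281 mm.


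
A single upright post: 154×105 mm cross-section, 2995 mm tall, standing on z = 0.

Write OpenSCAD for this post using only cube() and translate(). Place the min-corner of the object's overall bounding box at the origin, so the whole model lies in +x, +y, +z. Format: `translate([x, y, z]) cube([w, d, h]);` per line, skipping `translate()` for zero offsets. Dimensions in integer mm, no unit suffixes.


cube([154, 105, 2995]);


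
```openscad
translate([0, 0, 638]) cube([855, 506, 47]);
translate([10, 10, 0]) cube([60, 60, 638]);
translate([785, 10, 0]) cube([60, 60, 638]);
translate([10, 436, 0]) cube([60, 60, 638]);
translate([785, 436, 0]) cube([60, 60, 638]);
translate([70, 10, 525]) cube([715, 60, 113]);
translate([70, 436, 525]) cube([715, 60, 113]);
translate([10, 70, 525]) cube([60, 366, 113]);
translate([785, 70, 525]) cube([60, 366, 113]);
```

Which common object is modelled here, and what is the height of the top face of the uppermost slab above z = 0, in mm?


A table. The table height is 685 mm.

A 855×506×47 slab sits at z = 638 on four 60 mm square posts — a table. The top surface is at 638 + 47 = 685 mm.


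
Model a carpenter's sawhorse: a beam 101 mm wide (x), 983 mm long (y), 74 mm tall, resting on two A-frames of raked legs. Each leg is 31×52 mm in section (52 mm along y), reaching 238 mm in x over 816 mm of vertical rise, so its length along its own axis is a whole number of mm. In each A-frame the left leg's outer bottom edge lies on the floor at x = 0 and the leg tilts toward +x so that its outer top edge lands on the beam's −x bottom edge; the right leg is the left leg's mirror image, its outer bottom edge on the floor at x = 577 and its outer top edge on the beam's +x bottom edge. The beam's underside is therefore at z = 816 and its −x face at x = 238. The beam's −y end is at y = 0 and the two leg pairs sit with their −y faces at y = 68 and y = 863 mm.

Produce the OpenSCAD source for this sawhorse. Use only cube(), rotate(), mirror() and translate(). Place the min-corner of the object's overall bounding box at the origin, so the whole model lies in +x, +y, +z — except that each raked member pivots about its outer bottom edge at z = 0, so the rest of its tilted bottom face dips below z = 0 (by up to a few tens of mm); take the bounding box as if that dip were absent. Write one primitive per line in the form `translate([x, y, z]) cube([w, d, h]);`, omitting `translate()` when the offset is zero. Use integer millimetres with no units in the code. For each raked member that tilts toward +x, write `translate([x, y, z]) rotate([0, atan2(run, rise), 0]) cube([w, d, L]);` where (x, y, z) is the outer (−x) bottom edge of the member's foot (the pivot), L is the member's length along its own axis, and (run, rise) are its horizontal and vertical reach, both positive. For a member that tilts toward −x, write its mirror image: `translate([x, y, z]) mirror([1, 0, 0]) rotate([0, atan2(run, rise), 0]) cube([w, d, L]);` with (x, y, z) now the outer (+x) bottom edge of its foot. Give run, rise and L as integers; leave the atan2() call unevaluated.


translate([238, 0, 816]) cube([101, 983, 74]);
translate([0, 68, 0]) rotate([0, atan2(238, 816), 0]) cube([31, 52, 850]);
translate([577, 68, 0]) mirror([1, 0, 0]) rotate([0, atan2(238, 816), 0]) cube([31, 52, 850]);
translate([0, 863, 0]) rotate([0, atan2(238, 816), 0]) cube([31, 52, 850]);
translate([577, 863, 0]) mirror([1, 0, 0]) rotate([0, atan2(238, 816), 0]) cube([31, 52, 850]);


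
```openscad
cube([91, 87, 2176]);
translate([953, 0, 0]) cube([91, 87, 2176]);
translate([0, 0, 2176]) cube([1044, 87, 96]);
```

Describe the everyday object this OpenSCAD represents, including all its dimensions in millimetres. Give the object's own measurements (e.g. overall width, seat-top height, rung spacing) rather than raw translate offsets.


A door frame. The clear opening is 862 mm wide and 2176 mm high. Two 91 mm wide jambs, 87 mm deep, stand either side of the opening from the floor to the top of the opening. A 96 mm thick head sits across the top of both jambs, spanning the full outside width of the frame.


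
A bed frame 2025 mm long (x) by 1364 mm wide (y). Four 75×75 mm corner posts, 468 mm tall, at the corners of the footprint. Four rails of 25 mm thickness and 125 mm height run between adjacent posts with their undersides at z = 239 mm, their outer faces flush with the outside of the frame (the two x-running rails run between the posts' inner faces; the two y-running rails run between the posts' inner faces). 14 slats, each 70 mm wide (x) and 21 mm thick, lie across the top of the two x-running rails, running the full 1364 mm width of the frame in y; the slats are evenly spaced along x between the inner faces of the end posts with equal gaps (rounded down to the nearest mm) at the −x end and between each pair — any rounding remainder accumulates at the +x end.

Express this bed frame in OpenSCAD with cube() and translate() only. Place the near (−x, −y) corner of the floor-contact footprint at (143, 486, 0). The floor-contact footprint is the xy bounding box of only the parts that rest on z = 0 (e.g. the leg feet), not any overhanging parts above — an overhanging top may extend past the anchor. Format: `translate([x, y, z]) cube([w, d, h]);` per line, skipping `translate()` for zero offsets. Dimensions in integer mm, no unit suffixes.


translate([143, 486, 0]) cube([75, 75, 468]);
translate([143, 1775, 0]) cube([75, 75, 468]);
translate([2093, 486, 0]) cube([75, 75, 468]);
translate([2093, 1775, 0]) cube([75, 75, 468]);
translate([218, 486, 239]) cube([1875, 25, 125]);
translate([218, 1825, 239]) cube([1875, 25, 125]);
translate([143, 561, 239]) cube([25, 1214, 125]);
translate([2143, 561, 239]) cube([25, 1214, 125]);
translate([277, 486, 364]) cube([70, 1364, 21]);
translate([406, 486, 364]) cube([70, 1364, 21]);
translate([535, 486, 364]) cube([70, 1364, 21]);
translate([664, 486, 364]) cube([70, 1364, 21]);
translate([793, 486, 364]) cube([70, 1364, 21]);
translate([922, 486, 364]) cube([70, 1364, 21]);
translate([1051, 486, 364]) cube([70, 1364, 21]);
translate([1180, 486, 364]) cube([70, 1364, 21]);
translate([1309, 486, 364]) cube([70, 1364, 21]);
translate([1438, 486, 364]) cube([70, 1364, 21]);
translate([1567, 486, 364]) cube([70, 1364, 21]);
translate([1696, 486, 364]) cube([70, 1364, 21]);
translate([1825, 486, 364]) cube([70, 1364, 21]);
translate([1954, 486, 364]) cube([70, 1364, 21]);


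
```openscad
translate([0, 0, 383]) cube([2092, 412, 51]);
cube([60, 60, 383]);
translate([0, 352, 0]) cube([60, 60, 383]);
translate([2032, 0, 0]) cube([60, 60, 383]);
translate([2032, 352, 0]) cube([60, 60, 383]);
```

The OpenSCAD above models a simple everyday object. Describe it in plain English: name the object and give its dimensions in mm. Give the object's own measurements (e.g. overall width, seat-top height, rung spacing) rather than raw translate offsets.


A bench: a 2092×412 mm seat slab, 51 mm thick, top at z = 434 mm, on four 60×60 mm square legs flush with the seat corners and standing on z = 0.


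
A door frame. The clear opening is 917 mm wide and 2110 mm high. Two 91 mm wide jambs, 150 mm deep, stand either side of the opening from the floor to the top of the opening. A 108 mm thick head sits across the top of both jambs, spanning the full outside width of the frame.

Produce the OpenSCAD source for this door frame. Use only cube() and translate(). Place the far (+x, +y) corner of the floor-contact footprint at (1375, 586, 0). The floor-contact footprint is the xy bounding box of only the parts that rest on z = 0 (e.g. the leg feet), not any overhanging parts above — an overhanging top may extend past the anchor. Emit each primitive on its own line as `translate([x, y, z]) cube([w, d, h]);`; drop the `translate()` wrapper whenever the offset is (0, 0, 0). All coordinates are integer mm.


translate([276, 436, 0]) cube([91, 150, 2110]);
translate([1284, 436, 0]) cube([91, 150, 2110]);
translate([276, 436, 2110]) cube([1099, 150, 108]);


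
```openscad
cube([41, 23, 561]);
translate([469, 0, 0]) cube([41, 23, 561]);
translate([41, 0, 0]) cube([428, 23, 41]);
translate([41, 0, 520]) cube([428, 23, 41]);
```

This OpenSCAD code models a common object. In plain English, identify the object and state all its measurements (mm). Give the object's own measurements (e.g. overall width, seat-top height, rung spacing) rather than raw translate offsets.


A rectangular picture frame lying in the x–z plane (depth along y). The opening is 428 mm wide (x) by 479 mm tall (z), surrounded by a border 41 mm wide on all four sides. The frame is 23 mm deep and is made of two full-height vertical stiles with two horizontal rails fitted between them.


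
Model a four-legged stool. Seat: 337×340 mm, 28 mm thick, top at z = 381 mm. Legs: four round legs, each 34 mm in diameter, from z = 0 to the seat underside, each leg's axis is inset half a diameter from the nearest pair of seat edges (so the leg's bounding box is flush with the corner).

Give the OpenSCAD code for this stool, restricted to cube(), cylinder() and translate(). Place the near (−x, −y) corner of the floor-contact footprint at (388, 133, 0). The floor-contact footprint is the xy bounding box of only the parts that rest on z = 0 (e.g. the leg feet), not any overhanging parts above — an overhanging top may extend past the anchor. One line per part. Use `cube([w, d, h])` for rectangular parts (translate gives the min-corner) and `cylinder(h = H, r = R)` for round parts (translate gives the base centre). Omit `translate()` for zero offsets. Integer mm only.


// leg_h = 381 - 28 = 353
translate([388, 133, 353]) cube([337, 340, 28]);
translate([405, 150, 0]) cylinder(h = 353, r = 17);
translate([708, 150, 0]) cylinder(h = 353, r = 17);
translate([405, 456, 0]) cylinder(h = 353, r = 17);
translate([708, 456, 0]) cylinder(h = 353, r = 17);


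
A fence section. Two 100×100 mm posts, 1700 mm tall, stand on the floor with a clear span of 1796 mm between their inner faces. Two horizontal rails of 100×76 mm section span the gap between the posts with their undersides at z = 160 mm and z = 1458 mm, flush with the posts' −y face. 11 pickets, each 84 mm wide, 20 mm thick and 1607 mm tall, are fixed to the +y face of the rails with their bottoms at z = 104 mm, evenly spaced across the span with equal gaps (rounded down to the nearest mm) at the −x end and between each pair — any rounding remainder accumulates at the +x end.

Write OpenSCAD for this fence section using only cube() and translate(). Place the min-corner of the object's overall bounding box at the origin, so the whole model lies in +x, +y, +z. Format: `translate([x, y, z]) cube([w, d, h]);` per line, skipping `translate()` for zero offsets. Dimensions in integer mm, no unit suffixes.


cube([100, 100, 1700]);
translate([1896, 0, 0]) cube([100, 100, 1700]);
translate([100, 0, 160]) cube([1796, 100, 76]);
translate([100, 0, 1458]) cube([1796, 100, 76]);
translate([172, 100, 104]) cube([84, 20, 1607]);
translate([328, 100, 104]) cube([84, 20, 1607]);
translate([484, 100, 104]) cube([84, 20, 1607]);
translate([640, 100, 104]) cube([84, 20, 1607]);
translate([796, 100, 104]) cube([84, 20, 1607]);
translate([952, 100, 104]) cube([84, 20, 1607]);
translate([1108, 100, 104]) cube([84, 20, 1607]);
translate([1264, 100, 104]) cube([84, 20, 1607]);
translate([1420, 100, 104]) cube([84, 20, 1607]);
translate([1576, 100, 104]) cube([84, 20, 1607]);
translate([1732, 100, 104]) cube([84, 20, 1607]);


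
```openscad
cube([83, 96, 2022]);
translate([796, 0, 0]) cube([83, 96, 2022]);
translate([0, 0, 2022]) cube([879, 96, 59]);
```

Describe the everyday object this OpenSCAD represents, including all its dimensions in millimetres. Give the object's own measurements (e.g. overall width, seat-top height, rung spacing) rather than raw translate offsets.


A door frame. The clear opening is 713 mm wide and 2022 mm high. Two 83 mm wide jambs, 96 mm deep, stand either side of the opening from the floor to the top of the opening. A 59 mm thick head sits across the top of both jambs, spanning the full outside width of the frame.


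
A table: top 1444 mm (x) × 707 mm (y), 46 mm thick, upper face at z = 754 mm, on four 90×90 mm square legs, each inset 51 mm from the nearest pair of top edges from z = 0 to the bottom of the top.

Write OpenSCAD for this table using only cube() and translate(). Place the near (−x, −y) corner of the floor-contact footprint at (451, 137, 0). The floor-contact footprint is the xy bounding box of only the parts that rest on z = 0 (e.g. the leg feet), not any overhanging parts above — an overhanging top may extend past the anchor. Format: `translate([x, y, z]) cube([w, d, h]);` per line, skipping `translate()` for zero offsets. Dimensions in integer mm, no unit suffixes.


translate([400, 86, 708]) cube([1444, 707, 46]);
translate([451, 137, 0]) cube([90, 90, 708]);
translate([1703, 137, 0]) cube([90, 90, 708]);
translate([451, 652, 0]) cube([90, 90, 708]);
translate([1703, 652, 0]) cube([90, 90, 708]);


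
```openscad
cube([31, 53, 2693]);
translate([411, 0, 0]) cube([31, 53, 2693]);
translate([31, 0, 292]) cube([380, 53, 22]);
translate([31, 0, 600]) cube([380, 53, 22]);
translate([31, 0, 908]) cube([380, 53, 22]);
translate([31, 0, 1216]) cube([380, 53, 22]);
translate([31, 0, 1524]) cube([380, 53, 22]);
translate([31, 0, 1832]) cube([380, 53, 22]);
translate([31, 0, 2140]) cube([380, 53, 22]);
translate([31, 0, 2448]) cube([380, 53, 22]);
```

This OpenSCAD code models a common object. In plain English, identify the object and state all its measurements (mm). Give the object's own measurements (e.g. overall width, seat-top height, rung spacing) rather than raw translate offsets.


A straight ladder. Two 31×53 mm vertical rails, 2693 mm tall, stand 442 mm apart (outside-to-outside) with their front faces coplanar on the −y side. 8 rungs, each 53 mm deep and 22 mm tall, span between the inner faces of the rails, front faces flush with the rails. The lowest rung's underside is at z = 292 mm and rungs are spaced 308 mm apart (underside to underside).


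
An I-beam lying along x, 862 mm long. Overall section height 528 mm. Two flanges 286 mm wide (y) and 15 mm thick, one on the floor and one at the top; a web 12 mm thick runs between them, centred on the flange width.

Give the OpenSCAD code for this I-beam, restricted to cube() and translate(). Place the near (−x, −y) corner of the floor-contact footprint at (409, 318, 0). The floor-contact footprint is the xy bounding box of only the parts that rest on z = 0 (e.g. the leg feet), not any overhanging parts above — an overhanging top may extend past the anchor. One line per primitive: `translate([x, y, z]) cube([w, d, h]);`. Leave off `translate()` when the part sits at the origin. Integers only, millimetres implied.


translate([409, 318, 0]) cube([862, 286, 15]);
translate([409, 455, 15]) cube([862, 12, 498]);
translate([409, 318, 513]) cube([862, 286, 15]);


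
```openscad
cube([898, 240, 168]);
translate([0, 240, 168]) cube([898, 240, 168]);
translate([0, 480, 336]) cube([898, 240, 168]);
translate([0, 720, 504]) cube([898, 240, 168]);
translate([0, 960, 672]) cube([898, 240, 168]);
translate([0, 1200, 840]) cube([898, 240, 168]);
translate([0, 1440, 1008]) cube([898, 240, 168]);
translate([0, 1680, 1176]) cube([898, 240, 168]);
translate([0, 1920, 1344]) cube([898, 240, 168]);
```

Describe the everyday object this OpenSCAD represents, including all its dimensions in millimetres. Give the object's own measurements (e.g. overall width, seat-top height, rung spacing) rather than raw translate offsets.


A straight staircase of 9 solid steps. Each step is 898 mm wide (x), 240 mm deep (y, the going) and 168 mm tall (the rise). The first step rests on the floor; each subsequent step sits one going further in +y and one rise higher in +z, directly behind and above the previous step with no overlap.


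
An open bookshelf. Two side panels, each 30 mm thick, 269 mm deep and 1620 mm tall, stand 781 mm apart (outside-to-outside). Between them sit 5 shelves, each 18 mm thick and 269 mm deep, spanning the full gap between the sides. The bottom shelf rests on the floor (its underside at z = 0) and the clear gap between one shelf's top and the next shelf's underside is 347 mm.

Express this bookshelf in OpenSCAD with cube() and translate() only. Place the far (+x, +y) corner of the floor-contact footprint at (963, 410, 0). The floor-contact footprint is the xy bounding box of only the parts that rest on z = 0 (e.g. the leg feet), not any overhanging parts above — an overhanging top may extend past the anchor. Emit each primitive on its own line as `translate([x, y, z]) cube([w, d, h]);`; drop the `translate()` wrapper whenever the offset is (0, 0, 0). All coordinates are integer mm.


translate([182, 141, 0]) cube([30, 269, 1620]);
translate([933, 141, 0]) cube([30, 269, 1620]);
translate([212, 141, 0]) cube([721, 269, 18]);
translate([212, 141, 365]) cube([721, 269, 18]);
translate([212, 141, 730]) cube([721, 269, 18]);
translate([212, 141, 1095]) cube([721, 269, 18]);
translate([212, 141, 1460]) cube([721, 269, 18]);


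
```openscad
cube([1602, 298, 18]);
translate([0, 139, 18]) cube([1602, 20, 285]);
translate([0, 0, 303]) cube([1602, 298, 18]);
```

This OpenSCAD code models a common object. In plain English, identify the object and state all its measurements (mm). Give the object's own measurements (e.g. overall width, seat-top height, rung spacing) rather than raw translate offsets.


An I-beam lying along x, 1602 mm long. Overall section height 321 mm. Two flanges 298 mm wide (y) and 18 mm thick, one on the floor and one at the top; a web 20 mm thick runs between them, centred on the flange width.


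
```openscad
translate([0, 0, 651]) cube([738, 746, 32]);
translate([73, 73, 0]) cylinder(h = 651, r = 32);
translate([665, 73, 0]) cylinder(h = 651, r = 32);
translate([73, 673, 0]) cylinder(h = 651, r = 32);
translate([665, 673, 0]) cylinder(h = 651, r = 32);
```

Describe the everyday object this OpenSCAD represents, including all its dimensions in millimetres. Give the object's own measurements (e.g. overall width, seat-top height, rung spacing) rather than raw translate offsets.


A rectangular dining table. The top is 738×746×32 mm with its upper surface at z = 683 mm. It stands on four round legs of 64 mm diameter, each leg's bounding box inset 41 mm from the nearest pair of top edges, running from the floor to the underside of the top.


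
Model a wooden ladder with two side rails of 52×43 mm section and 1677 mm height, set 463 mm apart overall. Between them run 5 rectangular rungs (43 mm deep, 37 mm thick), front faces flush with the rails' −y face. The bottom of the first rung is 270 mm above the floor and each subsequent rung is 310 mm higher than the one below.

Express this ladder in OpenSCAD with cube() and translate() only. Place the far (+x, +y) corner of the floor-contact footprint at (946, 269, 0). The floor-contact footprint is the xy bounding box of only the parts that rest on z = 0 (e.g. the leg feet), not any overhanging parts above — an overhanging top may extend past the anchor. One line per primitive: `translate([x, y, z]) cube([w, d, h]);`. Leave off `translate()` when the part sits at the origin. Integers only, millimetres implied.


// rung span = 463 - 2*52 = 359
// rung[k] z = 270 + k*310
translate([483, 226, 0]) cube([52, 43, 1677]);
translate([894, 226, 0]) cube([52, 43, 1677]);
translate([535, 226, 270]) cube([359, 43, 37]);
translate([535, 226, 580]) cube([359, 43, 37]);
translate([535, 226, 890]) cube([359, 43, 37]);
translate([535, 226, 1200]) cube([359, 43, 37]);
translate([535, 226, 1510]) cube([359, 43, 37]);


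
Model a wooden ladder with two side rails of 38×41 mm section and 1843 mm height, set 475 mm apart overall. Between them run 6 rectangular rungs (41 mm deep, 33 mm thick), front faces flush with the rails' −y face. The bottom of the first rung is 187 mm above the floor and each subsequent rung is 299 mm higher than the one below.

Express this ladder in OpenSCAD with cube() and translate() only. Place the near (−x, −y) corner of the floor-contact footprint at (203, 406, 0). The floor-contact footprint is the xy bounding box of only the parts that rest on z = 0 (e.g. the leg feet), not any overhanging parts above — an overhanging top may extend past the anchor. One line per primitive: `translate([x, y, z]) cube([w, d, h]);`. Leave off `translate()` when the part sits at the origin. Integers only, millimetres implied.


translate([203, 406, 0]) cube([38, 41, 1843]);
translate([640, 406, 0]) cube([38, 41, 1843]);
translate([241, 406, 187]) cube([399, 41, 33]);
translate([241, 406, 486]) cube([399, 41, 33]);
translate([241, 406, 785]) cube([399, 41, 33]);
translate([241, 406, 1084]) cube([399, 41, 33]);
translate([241, 406, 1383]) cube([399, 41, 33]);
translate([241, 406, 1682]) cube([399, 41, 33]);


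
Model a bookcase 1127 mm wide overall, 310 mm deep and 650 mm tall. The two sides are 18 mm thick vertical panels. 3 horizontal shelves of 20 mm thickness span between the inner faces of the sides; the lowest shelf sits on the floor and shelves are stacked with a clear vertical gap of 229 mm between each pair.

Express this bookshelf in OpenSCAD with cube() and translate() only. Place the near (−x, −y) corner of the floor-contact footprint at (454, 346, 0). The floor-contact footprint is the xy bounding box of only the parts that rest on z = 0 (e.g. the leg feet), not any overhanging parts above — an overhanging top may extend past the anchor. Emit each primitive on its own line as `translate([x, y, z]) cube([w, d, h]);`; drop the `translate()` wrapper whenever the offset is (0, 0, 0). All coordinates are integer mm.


translate([454, 346, 0]) cube([18, 310, 650]);
translate([1563, 346, 0]) cube([18, 310, 650]);
translate([472, 346, 0]) cube([1091, 310, 20]);
translate([472, 346, 249]) cube([1091, 310, 20]);
translate([472, 346, 498]) cube([1091, 310, 20]);


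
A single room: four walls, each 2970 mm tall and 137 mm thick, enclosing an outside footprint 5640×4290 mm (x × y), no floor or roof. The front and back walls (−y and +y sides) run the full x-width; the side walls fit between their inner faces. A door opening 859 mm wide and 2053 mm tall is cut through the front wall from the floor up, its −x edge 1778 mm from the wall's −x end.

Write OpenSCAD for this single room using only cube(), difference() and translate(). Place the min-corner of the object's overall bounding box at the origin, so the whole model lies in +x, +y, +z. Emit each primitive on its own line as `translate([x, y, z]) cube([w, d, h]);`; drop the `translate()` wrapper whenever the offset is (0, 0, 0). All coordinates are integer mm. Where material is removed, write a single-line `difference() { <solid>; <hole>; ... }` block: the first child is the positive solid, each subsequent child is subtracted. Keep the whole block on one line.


difference() { cube([5640, 137, 2970]); translate([1778, 0, 0]) cube([859, 137, 2053]); }
translate([0, 4153, 0]) cube([5640, 137, 2970]);
translate([0, 137, 0]) cube([137, 4016, 2970]);
translate([5503, 137, 0]) cube([137, 4016, 2970]);


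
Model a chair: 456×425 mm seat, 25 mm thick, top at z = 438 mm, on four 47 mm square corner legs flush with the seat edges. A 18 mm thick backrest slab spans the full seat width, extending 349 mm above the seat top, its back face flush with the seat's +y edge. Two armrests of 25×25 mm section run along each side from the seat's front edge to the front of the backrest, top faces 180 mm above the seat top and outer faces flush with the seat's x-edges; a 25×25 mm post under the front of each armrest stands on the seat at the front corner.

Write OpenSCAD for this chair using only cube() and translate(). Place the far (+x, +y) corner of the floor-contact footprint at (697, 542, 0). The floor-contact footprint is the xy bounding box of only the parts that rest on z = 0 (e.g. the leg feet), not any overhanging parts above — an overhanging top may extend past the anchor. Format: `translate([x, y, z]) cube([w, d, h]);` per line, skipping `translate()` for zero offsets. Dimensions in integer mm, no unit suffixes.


translate([241, 117, 413]) cube([456, 425, 25]);
translate([241, 117, 0]) cube([47, 47, 413]);
translate([650, 117, 0]) cube([47, 47, 413]);
translate([241, 495, 0]) cube([47, 47, 413]);
translate([650, 495, 0]) cube([47, 47, 413]);
translate([241, 524, 438]) cube([456, 18, 349]);
translate([241, 117, 593]) cube([25, 407, 25]);
translate([672, 117, 593]) cube([25, 407, 25]);
translate([241, 117, 438]) cube([25, 25, 155]);
translate([672, 117, 438]) cube([25, 25, 155]);


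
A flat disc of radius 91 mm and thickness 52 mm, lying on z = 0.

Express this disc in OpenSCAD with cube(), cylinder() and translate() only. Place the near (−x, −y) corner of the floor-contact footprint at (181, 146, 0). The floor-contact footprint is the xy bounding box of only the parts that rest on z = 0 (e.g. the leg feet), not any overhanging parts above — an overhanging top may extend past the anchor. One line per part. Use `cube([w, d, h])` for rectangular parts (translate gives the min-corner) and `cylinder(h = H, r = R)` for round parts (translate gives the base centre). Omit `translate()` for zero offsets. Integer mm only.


translate([272, 237, 0]) cylinder(h = 52, r = 91);


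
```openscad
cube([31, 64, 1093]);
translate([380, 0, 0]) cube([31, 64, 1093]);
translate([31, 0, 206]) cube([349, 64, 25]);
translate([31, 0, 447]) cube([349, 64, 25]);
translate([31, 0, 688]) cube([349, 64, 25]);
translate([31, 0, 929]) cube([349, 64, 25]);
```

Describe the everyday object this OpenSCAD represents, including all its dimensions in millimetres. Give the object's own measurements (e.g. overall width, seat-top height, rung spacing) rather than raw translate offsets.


A straight ladder. Two 31×64 mm vertical rails, 1093 mm tall, stand 411 mm apart (outside-to-outside) with their front faces coplanar on the −y side. 4 rungs, each 64 mm deep and 25 mm tall, span between the inner faces of the rails, front faces flush with the rails. The lowest rung's underside is at z = 206 mm and rungs are spaced 241 mm apart (underside to underside).


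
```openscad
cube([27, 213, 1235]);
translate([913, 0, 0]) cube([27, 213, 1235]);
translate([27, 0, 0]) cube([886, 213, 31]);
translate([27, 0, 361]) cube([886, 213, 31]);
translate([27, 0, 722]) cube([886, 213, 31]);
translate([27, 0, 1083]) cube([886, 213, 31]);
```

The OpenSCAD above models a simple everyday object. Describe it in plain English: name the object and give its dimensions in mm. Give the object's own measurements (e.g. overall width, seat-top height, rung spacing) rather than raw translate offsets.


An open bookshelf. Two side panels, each 27 mm thick, 213 mm deep and 1235 mm tall, stand 940 mm apart (outside-to-outside). Between them sit 4 shelves, each 31 mm thick and 213 mm deep, spanning the full gap between the sides. The bottom shelf rests on the floor (its underside at z = 0) and the clear gap between one shelf's top and the next shelf's underside is 330 mm.


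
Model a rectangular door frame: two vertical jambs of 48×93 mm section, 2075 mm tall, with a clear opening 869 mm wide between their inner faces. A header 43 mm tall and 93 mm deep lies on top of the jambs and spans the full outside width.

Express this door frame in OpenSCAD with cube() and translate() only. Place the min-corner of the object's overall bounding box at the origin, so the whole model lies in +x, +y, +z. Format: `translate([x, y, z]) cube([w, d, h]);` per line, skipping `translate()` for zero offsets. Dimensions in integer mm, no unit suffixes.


cube([48, 93, 2075]);
translate([917, 0, 0]) cube([48, 93, 2075]);
translate([0, 0, 2075]) cube([965, 93, 43]);
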